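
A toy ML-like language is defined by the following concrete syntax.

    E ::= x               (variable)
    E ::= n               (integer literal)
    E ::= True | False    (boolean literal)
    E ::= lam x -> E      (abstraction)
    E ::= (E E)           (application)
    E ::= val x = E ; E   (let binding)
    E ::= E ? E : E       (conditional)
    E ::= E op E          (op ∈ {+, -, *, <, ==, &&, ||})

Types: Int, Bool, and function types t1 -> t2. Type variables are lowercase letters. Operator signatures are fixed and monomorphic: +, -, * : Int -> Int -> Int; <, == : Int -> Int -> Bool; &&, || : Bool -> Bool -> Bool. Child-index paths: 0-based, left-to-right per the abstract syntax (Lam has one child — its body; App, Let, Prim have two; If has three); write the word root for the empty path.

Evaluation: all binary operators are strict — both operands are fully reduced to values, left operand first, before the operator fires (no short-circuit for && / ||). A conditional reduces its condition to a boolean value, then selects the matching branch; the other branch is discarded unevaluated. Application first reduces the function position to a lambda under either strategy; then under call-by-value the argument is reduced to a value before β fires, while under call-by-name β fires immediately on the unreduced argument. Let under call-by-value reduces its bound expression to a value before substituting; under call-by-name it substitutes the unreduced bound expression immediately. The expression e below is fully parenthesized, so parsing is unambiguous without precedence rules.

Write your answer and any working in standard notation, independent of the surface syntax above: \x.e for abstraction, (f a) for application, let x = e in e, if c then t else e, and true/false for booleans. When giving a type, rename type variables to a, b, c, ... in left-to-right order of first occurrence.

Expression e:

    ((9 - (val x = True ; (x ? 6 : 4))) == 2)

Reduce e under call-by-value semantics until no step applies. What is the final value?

Trace:
step 0: ((9 - (let x = true in (if x then 6 else 4))) == 2)
step 1: [let@0.1] ((9 - (if true then 6 else 4)) == 2)
step 2: [if@0.1] ((9 - 6) == 2)
step 3: [delta@0] (3 == 2)
step 4: [delta@root] false

Answer: false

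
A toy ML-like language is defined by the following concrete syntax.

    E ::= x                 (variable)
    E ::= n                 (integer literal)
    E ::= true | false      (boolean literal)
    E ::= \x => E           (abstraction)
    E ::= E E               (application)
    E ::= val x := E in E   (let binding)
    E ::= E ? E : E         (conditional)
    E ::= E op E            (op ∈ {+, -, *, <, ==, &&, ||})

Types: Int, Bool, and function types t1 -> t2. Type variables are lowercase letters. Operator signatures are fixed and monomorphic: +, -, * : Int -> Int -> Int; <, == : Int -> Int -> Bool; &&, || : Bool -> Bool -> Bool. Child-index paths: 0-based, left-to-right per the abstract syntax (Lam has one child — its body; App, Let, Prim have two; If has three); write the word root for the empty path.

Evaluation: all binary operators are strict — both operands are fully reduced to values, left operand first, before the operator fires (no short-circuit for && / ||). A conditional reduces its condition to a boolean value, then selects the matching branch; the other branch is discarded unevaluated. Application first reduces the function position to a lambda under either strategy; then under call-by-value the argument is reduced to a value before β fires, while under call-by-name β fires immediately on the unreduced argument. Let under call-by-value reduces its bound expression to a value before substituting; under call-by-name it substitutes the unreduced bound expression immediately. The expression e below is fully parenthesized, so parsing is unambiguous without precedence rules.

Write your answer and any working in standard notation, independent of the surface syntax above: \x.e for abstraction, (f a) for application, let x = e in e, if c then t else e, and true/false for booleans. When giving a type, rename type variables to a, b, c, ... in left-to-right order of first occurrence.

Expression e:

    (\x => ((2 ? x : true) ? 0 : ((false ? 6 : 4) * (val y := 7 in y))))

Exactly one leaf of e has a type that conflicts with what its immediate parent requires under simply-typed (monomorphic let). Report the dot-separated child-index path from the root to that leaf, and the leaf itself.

Trace:
  unify Int ~ Bool
  FAIL: mismatch Int ~ Bool

Answer: 0.0.0 : 2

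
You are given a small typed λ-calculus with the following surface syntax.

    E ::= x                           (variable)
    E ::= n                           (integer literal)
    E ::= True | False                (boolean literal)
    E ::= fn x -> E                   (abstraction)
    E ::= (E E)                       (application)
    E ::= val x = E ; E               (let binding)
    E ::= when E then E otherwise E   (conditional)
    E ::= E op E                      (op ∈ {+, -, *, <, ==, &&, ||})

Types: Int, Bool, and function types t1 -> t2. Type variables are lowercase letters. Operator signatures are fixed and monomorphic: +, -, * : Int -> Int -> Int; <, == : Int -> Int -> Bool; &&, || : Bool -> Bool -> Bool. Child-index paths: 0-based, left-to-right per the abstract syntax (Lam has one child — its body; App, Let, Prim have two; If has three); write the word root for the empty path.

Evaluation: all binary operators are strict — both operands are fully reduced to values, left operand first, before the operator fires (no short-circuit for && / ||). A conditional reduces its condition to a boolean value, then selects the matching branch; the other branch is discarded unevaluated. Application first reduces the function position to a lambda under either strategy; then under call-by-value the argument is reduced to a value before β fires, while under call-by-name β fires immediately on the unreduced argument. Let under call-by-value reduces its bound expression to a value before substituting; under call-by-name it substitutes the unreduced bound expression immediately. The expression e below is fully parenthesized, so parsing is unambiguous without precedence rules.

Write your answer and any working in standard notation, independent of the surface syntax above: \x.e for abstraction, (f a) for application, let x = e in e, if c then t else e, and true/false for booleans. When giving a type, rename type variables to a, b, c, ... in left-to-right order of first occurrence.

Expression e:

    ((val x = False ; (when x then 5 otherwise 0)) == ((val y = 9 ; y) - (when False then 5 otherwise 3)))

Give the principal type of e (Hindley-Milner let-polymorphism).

Derivation:
let x : Bool
x : Bool
  unify Bool ~ Bool
  unify Int ~ Int
  unify Int ~ Int
let y : Int
y : Int
  unify Int ~ Int
  unify Bool ~ Bool
  unify Int ~ Int
  unify Int ~ Int
  unify Int ~ Int

Answer: Bool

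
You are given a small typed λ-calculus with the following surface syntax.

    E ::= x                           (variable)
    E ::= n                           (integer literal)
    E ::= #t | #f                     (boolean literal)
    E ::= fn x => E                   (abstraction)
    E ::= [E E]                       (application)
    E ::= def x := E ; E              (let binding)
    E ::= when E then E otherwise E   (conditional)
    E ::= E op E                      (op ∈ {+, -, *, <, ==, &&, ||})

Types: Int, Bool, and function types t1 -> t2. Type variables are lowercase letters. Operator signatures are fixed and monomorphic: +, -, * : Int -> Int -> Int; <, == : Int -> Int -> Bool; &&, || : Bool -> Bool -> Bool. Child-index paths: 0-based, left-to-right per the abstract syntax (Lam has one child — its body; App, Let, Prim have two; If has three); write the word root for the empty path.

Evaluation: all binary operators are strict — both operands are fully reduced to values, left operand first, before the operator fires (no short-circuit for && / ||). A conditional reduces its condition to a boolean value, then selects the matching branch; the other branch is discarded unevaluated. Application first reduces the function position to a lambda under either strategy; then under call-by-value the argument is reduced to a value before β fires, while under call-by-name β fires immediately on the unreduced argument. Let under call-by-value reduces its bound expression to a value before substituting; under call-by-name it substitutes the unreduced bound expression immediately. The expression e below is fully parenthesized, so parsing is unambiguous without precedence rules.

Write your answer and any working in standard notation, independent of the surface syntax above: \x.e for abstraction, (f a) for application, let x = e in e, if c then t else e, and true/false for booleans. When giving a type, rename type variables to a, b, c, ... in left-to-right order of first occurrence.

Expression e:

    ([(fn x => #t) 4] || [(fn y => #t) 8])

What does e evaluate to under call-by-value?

Answer: true

Derivation:
step 0: (((\x.true) 4) || ((\y.true) 8))
step 1: [beta@0] (true || ((\y.true) 8))
step 2: [beta@1] (true || true)
step 3: [delta@root] true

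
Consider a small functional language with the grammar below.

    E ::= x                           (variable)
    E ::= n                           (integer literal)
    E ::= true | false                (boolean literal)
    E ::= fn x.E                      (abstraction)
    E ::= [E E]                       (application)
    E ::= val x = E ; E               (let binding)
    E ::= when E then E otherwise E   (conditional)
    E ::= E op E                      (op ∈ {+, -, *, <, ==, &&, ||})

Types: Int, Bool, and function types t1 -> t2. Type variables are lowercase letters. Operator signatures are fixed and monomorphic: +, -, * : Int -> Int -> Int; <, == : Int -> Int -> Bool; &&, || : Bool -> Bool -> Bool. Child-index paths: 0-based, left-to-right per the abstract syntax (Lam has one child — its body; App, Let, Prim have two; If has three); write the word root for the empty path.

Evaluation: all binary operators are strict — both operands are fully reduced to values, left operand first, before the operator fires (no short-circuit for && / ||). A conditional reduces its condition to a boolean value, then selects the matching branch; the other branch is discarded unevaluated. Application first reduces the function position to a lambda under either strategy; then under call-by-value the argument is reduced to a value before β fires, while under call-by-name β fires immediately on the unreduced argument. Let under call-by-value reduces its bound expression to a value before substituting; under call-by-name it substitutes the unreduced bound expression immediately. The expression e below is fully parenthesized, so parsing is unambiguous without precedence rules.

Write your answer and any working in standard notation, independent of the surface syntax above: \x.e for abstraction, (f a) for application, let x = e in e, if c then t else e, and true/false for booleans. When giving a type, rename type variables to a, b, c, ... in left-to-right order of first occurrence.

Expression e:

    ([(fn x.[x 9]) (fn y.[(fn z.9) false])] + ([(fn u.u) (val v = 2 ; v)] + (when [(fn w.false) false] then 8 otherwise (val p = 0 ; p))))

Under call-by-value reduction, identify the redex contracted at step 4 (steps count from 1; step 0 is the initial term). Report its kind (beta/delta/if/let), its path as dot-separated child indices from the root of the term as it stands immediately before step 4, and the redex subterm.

Answer: let at 1.0.1 : (let v = 2 in v)

Derivation:
step 0: (((\x.(x 9)) (\y.((\z.9) false))) + (((\u.u) (let v = 2 in v)) + (if ((\w.false) false) then 8 else (let p = 0 in p))))
step 1: [beta@0] (((\y.((\z.9) false)) 9) + (((\u.u) (let v = 2 in v)) + (if ((\w.false) false) then 8 else (let p = 0 in p))))
step 2: [beta@0] (((\z.9) false) + (((\u.u) (let v = 2 in v)) + (if ((\w.false) false) then 8 else (let p = 0 in p))))
step 3: [beta@0] (9 + (((\u.u) (let v = 2 in v)) + (if ((\w.false) false) then 8 else (let p = 0 in p))))
step 4: [let@1.0.1] (9 + (((\u.u) 2) + (if ((\w.false) false) then 8 else (let p = 0 in p))))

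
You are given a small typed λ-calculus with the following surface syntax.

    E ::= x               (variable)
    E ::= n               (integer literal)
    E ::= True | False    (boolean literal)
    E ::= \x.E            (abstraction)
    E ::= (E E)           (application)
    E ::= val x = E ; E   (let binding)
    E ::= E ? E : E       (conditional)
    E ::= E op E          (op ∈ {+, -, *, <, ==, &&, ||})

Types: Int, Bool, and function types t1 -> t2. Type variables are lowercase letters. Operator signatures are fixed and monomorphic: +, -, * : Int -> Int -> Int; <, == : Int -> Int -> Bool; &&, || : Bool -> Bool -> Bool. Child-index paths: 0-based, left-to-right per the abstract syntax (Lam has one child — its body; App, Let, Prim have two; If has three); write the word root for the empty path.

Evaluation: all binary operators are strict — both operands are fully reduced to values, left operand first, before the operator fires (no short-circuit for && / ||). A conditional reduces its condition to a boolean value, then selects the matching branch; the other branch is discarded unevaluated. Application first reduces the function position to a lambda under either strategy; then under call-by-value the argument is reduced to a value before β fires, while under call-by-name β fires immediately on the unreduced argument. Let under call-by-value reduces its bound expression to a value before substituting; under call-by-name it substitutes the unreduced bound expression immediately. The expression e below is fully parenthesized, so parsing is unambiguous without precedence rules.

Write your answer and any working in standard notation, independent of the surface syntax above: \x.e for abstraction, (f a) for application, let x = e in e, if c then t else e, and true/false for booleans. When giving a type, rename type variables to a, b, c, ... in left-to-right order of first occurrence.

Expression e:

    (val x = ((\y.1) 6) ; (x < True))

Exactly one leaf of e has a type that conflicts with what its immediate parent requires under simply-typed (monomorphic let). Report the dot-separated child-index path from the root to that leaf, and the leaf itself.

Answer: 1.1 : true

Derivation:
\y._ : a -> Int
  unify a -> Int ~ Int -> b
  unify a ~ Int
  unify Int ~ b
_ _ : Int
let x : Int
x : Int
  unify Int ~ Int
  unify Bool ~ Int
  FAIL: mismatch Bool ~ Int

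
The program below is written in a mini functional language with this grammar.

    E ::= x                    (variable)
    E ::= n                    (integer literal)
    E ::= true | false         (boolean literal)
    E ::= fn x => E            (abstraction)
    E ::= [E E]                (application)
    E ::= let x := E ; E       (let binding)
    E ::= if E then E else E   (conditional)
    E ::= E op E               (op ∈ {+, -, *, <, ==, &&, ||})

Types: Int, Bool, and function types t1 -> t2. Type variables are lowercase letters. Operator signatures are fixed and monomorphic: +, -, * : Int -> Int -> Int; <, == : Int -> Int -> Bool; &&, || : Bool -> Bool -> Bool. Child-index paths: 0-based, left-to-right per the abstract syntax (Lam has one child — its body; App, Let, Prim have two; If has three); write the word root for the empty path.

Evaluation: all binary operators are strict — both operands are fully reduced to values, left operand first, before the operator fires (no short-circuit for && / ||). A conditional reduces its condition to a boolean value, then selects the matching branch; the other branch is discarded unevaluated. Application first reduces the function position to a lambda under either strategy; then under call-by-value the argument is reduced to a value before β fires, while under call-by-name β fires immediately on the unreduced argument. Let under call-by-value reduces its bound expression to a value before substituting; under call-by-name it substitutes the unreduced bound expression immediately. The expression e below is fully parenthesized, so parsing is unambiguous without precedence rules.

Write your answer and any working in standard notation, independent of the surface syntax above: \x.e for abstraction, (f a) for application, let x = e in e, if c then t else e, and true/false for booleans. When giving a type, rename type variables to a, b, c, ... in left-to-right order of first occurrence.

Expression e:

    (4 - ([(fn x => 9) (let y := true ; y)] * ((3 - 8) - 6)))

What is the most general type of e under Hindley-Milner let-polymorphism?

Derivation:
  unify Int ~ Int
\x._ : a -> Int
let y : Bool
y : Bool
  unify a -> Int ~ Bool -> b
  unify a ~ Bool
  unify Int ~ b
_ _ : Int
  unify Int ~ Int
  unify Int ~ Int
  unify Int ~ Int
  unify Int ~ Int
  unify Int ~ Int
  unify Int ~ Int
  unify Int ~ Int

Answer: Int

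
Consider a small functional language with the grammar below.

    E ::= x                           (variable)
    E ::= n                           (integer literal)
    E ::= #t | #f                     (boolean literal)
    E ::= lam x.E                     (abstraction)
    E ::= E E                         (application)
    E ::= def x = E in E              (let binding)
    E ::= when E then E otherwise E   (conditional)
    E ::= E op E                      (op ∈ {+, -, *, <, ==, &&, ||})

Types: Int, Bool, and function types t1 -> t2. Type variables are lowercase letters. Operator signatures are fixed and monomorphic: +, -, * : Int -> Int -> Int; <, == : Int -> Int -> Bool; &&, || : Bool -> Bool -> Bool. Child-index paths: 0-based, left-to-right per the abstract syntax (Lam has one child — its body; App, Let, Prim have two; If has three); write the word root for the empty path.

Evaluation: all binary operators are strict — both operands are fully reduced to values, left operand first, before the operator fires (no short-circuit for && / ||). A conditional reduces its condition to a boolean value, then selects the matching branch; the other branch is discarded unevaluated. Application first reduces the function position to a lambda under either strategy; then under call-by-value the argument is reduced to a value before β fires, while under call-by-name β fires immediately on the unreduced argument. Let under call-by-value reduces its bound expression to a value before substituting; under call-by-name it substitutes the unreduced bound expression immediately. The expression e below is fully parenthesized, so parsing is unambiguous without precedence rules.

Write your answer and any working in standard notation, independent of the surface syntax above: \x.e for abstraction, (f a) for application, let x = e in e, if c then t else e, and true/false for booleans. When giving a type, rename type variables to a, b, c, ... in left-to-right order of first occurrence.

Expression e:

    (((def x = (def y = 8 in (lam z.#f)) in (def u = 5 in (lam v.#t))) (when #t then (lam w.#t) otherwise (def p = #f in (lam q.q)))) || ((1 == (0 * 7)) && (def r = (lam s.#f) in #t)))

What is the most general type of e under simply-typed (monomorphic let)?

Answer: Bool

Trace:
let y : Int
\z._ : a -> Bool
let x : a -> Bool
let u : Int
\v._ : b -> Bool
  unify Bool ~ Bool
\w._ : c -> Bool
let p : Bool
q : d
\q._ : d -> d
  unify c -> Bool ~ d -> d
  unify c ~ d
  unify Bool ~ d
  unify b -> Bool ~ (Bool -> Bool) -> e
  unify b ~ Bool -> Bool
  unify Bool ~ e
_ _ : Bool
  unify Bool ~ Bool
  unify Int ~ Int
  unify Int ~ Int
  unify Int ~ Int
  unify Int ~ Int
  unify Bool ~ Bool
\s._ : f -> Bool
let r : f -> Bool
  unify Bool ~ Bool
  unify Bool ~ Bool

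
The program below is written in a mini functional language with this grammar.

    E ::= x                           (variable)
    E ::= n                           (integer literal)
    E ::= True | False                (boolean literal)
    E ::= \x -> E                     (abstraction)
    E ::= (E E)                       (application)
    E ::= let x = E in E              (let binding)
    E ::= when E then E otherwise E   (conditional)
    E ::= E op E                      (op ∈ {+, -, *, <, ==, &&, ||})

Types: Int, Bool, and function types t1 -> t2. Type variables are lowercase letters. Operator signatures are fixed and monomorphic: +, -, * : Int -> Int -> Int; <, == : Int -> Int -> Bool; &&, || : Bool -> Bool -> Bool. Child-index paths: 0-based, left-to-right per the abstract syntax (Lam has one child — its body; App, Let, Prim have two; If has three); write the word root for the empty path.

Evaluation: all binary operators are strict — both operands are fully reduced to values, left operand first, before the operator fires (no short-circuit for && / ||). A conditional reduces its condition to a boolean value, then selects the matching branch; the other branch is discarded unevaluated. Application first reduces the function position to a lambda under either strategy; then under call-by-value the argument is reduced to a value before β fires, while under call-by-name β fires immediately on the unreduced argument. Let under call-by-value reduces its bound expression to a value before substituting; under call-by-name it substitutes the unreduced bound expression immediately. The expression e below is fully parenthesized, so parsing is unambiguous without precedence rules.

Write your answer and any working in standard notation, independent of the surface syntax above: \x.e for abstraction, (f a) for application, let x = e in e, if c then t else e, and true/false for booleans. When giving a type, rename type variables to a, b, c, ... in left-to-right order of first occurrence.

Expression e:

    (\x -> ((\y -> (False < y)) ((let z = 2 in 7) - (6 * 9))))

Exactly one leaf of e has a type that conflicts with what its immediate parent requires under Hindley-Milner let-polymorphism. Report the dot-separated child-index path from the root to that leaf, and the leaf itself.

Working:
  unify Bool ~ Int
  FAIL: mismatch Bool ~ Int

Answer: 0.0.0.0 : false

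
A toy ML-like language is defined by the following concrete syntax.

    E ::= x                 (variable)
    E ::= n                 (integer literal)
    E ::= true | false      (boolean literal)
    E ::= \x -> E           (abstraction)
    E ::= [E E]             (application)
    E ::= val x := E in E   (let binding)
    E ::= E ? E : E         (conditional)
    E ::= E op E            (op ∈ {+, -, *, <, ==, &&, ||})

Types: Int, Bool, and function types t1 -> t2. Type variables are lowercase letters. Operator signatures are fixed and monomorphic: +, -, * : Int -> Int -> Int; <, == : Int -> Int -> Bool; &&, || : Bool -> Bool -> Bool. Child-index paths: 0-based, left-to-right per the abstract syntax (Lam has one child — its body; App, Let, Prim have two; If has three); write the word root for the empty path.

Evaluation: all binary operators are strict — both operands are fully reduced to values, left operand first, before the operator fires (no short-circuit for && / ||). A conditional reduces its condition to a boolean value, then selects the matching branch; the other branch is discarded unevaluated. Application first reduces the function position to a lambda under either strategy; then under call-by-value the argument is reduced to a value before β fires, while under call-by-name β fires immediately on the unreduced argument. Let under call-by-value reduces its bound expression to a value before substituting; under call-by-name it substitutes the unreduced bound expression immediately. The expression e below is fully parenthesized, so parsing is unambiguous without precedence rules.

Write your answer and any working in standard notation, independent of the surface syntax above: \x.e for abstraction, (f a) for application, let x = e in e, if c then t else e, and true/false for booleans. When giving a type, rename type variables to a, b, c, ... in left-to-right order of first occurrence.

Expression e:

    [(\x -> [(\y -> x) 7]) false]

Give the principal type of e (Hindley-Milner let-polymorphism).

Derivation:
x : a
\y._ : b -> a
  unify b -> a ~ Int -> c
  unify b ~ Int
  unify a ~ c
_ _ : c
\x._ : c -> c
  unify c -> c ~ Bool -> d
  unify c ~ Bool
  unify Bool ~ d
_ _ : Bool

Answer: Bool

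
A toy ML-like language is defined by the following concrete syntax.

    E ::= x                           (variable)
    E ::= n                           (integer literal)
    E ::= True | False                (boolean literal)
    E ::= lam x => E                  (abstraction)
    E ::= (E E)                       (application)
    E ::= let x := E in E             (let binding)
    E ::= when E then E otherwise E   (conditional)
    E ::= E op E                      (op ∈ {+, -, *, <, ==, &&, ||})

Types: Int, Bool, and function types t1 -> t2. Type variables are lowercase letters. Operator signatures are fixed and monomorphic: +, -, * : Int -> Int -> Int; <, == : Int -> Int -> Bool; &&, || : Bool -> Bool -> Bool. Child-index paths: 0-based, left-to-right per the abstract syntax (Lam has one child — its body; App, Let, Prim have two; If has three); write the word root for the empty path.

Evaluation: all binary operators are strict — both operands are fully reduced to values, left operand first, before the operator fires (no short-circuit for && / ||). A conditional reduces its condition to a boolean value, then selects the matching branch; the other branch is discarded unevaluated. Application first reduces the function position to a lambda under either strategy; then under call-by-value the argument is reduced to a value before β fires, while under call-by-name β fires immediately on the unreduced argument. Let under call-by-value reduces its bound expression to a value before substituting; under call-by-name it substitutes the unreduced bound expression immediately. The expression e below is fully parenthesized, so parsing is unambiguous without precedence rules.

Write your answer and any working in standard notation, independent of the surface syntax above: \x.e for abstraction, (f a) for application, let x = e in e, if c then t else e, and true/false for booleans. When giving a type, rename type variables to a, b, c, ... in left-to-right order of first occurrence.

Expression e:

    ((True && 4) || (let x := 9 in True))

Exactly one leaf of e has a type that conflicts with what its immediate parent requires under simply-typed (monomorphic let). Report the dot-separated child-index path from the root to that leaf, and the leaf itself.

Answer: 0.1 : 4

Working:
  unify Bool ~ Bool
  unify Int ~ Bool
  FAIL: mismatch Int ~ Bool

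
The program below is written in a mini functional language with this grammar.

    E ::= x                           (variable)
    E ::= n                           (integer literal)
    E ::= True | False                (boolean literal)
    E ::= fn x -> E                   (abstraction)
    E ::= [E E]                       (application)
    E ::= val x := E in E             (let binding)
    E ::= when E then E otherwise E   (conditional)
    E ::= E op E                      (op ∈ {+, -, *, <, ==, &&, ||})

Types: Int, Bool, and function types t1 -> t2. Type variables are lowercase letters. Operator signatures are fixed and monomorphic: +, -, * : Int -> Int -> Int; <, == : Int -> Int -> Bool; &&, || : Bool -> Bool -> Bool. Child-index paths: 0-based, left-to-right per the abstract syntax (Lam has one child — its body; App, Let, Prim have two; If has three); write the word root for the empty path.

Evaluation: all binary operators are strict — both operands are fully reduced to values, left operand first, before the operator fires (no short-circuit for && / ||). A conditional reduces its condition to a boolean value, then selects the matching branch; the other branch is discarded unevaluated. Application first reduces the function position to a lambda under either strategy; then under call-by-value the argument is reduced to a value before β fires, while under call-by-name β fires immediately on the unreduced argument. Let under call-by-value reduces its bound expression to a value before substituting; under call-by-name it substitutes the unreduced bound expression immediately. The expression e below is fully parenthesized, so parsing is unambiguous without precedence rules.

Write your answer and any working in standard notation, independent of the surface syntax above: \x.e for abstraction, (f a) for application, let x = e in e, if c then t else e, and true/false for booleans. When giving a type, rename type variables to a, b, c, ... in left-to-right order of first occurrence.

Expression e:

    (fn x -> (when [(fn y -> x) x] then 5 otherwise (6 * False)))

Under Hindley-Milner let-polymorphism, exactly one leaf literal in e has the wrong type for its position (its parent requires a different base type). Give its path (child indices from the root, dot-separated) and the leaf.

Derivation:
x : a
\y._ : b -> a
x : a
  unify b -> a ~ a -> c
  unify b ~ a
  unify a ~ c
_ _ : c
  unify c ~ Bool
  unify Int ~ Int
  unify Bool ~ Int
  FAIL: mismatch Bool ~ Int

Answer: 0.2.1 : false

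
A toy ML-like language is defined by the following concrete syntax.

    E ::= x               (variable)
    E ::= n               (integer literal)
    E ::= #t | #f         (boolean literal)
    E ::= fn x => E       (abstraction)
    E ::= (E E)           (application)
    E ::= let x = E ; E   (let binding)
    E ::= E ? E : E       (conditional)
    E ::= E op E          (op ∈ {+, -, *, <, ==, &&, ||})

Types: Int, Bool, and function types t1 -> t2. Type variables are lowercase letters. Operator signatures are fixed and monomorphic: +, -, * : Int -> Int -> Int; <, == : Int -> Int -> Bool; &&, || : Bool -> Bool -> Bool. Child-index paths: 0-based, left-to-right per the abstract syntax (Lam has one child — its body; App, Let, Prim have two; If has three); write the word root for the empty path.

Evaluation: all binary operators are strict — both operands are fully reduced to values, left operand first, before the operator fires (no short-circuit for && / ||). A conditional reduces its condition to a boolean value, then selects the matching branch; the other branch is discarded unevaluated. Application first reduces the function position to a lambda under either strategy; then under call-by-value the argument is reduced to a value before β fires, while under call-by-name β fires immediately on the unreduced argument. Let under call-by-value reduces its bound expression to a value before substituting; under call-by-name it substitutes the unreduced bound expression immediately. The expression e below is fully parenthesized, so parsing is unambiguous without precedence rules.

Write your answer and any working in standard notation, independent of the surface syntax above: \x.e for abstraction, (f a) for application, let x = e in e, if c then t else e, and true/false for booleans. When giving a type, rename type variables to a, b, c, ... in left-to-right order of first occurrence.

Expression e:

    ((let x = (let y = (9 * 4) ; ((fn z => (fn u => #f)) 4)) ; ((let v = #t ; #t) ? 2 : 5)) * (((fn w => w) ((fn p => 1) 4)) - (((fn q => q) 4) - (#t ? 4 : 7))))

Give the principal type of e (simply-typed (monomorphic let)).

Answer: Int

Working:
  unify Int ~ Int
  unify Int ~ Int
let y : Int
\u._ : b -> Bool
\z._ : a -> b -> Bool
  unify a -> b -> Bool ~ Int -> c
  unify a ~ Int
  unify b -> Bool ~ c
_ _ : b -> Bool
let x : b -> Bool
let v : Bool
  unify Bool ~ Bool
  unify Int ~ Int
  unify Int ~ Int
w : d
\w._ : d -> d
\p._ : e -> Int
  unify e -> Int ~ Int -> f
  unify e ~ Int
  unify Int ~ f
_ _ : Int
  unify d -> d ~ Int -> g
  unify d ~ Int
  unify Int ~ g
_ _ : Int
  unify Int ~ Int
q : h
\q._ : h -> h
  unify h -> h ~ Int -> i
  unify h ~ Int
  unify Int ~ i
_ _ : Int
  unify Int ~ Int
  unify Bool ~ Bool
  unify Int ~ Int
  unify Int ~ Int
  unify Int ~ Int
  unify Int ~ Int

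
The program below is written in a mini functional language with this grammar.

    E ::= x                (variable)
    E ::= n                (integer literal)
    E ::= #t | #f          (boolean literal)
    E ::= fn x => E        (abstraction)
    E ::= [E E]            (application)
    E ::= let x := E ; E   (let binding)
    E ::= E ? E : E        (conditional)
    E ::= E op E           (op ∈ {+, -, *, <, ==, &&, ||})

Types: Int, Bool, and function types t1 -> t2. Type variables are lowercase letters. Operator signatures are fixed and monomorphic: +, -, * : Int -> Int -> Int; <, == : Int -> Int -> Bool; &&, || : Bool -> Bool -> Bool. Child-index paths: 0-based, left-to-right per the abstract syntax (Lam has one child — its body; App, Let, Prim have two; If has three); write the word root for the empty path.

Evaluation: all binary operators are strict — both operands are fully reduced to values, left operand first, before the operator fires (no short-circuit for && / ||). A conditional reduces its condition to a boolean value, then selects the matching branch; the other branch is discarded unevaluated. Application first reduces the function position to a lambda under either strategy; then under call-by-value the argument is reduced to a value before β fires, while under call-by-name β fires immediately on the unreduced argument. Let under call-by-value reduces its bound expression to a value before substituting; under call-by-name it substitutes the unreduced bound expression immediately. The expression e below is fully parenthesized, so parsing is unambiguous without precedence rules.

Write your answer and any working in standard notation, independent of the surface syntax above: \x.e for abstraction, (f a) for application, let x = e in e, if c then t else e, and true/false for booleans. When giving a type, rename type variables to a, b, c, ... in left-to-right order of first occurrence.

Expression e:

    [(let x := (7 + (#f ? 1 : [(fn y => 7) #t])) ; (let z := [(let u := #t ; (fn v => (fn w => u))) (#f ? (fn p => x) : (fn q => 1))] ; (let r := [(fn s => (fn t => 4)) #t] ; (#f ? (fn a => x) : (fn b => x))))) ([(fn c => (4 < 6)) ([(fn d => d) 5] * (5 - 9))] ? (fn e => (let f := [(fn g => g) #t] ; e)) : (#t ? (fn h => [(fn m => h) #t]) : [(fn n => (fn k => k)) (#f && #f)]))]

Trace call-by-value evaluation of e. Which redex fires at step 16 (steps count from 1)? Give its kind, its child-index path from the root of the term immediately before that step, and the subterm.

Answer: delta at 1.0 : (4 < 6)

Trace:
step 0: ((let x = (7 + (if false then 1 else ((\y.7) true))) in (let z = ((let u = true in (\v.(\w.u))) (if false then (\p.x) else (\q.1))) in (let r = ((\s.(\t.4)) true) in (if false then (\a.x) else (\b.x))))) (if ((\c.(4 < 6)) (((\d.d) 5) * (5 - 9))) then (\e.(let f = ((\g.g) true) in e)) else (if true then (\h.((\m.h) true)) else ((\n.(\k.k)) (false && false)))))
step 1: [if@0.0.1] ((let x = (7 + ((\y.7) true)) in (let z = ((let u = true in (\v.(\w.u))) (if false then (\p.x) else (\q.1))) in (let r = ((\s.(\t.4)) true) in (if false then (\a.x) else (\b.x))))) (if ((\c.(4 < 6)) (((\d.d) 5) * (5 - 9))) then (\e.(let f = ((\g.g) true) in e)) else (if true then (\h.((\m.h) true)) else ((\n.(\k.k)) (false && false)))))
step 2: [beta@0.0.1] ((let x = (7 + 7) in (let z = ((let u = true in (\v.(\w.u))) (if false then (\p.x) else (\q.1))) in (let r = ((\s.(\t.4)) true) in (if false then (\a.x) else (\b.x))))) (if ((\c.(4 < 6)) (((\d.d) 5) * (5 - 9))) then (\e.(let f = ((\g.g) true) in e)) else (if true then (\h.((\m.h) true)) else ((\n.(\k.k)) (false && false)))))
step 3: [delta@0.0] ((let x = 14 in (let z = ((let u = true in (\v.(\w.u))) (if false then (\p.x) else (\q.1))) in (let r = ((\s.(\t.4)) true) in (if false then (\a.x) else (\b.x))))) (if ((\c.(4 < 6)) (((\d.d) 5) * (5 - 9))) then (\e.(let f = ((\g.g) true) in e)) else (if true then (\h.((\m.h) true)) else ((\n.(\k.k)) (false && false)))))
step 4: [let@0] ((let z = ((let u = true in (\v.(\w.u))) (if false then (\p.14) else (\q.1))) in (let r = ((\s.(\t.4)) true) in (if false then (\a.14) else (\b.14)))) (if ((\c.(4 < 6)) (((\d.d) 5) * (5 - 9))) then (\e.(let f = ((\g.g) true) in e)) else (if true then (\h.((\m.h) true)) else ((\n.(\k.k)) (false && false)))))
step 5: [let@0.0.0] ((let z = ((\v.(\w.true)) (if false then (\p.14) else (\q.1))) in (let r = ((\s.(\t.4)) true) in (if false then (\a.14) else (\b.14)))) (if ((\c.(4 < 6)) (((\d.d) 5) * (5 - 9))) then (\e.(let f = ((\g.g) true) in e)) else (if true then (\h.((\m.h) true)) else ((\n.(\k.k)) (false && false)))))
step 6: [if@0.0.1] ((let z = ((\v.(\w.true)) (\q.1)) in (let r = ((\s.(\t.4)) true) in (if false then (\a.14) else (\b.14)))) (if ((\c.(4 < 6)) (((\d.d) 5) * (5 - 9))) then (\e.(let f = ((\g.g) true) in e)) else (if true then (\h.((\m.h) true)) else ((\n.(\k.k)) (false && false)))))
step 7: [beta@0.0] ((let z = (\w.true) in (let r = ((\s.(\t.4)) true) in (if false then (\a.14) else (\b.14)))) (if ((\c.(4 < 6)) (((\d.d) 5) * (5 - 9))) then (\e.(let f = ((\g.g) true) in e)) else (if true then (\h.((\m.h) true)) else ((\n.(\k.k)) (false && false)))))
step 8: [let@0] ((let r = ((\s.(\t.4)) true) in (if false then (\a.14) else (\b.14))) (if ((\c.(4 < 6)) (((\d.d) 5) * (5 - 9))) then (\e.(let f = ((\g.g) true) in e)) else (if true then (\h.((\m.h) true)) else ((\n.(\k.k)) (false && false)))))
step 9: [beta@0.0] ((let r = (\t.4) in (if false then (\a.14) else (\b.14))) (if ((\c.(4 < 6)) (((\d.d) 5) * (5 - 9))) then (\e.(let f = ((\g.g) true) in e)) else (if true then (\h.((\m.h) true)) else ((\n.(\k.k)) (false && false)))))
step 10: [let@0] ((if false then (\a.14) else (\b.14)) (if ((\c.(4 < 6)) (((\d.d) 5) * (5 - 9))) then (\e.(let f = ((\g.g) true) in e)) else (if true then (\h.((\m.h) true)) else ((\n.(\k.k)) (false && false)))))
step 11: [if@0] ((\b.14) (if ((\c.(4 < 6)) (((\d.d) 5) * (5 - 9))) then (\e.(let f = ((\g.g) true) in e)) else (if true then (\h.((\m.h) true)) else ((\n.(\k.k)) (false && false)))))
step 12: [beta@1.0.1.0] ((\b.14) (if ((\c.(4 < 6)) (5 * (5 - 9))) then (\e.(let f = ((\g.g) true) in e)) else (if true then (\h.((\m.h) true)) else ((\n.(\k.k)) (false && false)))))
step 13: [delta@1.0.1.1] ((\b.14) (if ((\c.(4 < 6)) (5 * -4)) then (\e.(let f = ((\g.g) true) in e)) else (if true then (\h.((\m.h) true)) else ((\n.(\k.k)) (false && false)))))
step 14: [delta@1.0.1] ((\b.14) (if ((\c.(4 < 6)) -20) then (\e.(let f = ((\g.g) true) in e)) else (if true then (\h.((\m.h) true)) else ((\n.(\k.k)) (false && false)))))
step 15: [beta@1.0] ((\b.14) (if (4 < 6) then (\e.(let f = ((\g.g) true) in e)) else (if true then (\h.((\m.h) true)) else ((\n.(\k.k)) (false && false)))))
step 16: [delta@1.0] ((\b.14) (if true then (\e.(let f = ((\g.g) true) in e)) else (if true then (\h.((\m.h) true)) else ((\n.(\k.k)) (false && false)))))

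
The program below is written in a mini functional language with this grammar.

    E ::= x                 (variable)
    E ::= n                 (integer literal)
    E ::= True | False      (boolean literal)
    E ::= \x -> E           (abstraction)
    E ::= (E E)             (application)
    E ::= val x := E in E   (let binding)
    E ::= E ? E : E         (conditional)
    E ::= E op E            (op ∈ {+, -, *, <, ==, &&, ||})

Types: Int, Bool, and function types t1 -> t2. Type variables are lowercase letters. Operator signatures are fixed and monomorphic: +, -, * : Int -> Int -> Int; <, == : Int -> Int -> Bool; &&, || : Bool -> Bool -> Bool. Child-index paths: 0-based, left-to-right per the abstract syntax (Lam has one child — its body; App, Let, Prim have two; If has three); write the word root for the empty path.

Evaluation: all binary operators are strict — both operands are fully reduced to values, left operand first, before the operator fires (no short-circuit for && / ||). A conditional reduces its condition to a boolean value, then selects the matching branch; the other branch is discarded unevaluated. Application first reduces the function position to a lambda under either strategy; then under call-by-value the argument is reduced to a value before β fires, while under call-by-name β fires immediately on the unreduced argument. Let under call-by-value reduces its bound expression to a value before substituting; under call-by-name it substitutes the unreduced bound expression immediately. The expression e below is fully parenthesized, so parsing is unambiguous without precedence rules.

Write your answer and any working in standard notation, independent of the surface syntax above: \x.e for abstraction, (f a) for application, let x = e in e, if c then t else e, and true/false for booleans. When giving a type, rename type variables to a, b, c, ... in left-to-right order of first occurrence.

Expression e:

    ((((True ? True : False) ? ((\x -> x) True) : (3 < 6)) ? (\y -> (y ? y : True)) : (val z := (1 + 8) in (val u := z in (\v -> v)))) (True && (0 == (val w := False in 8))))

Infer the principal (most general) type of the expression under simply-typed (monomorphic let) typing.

Trace:
  unify Bool ~ Bool
  unify Bool ~ Bool
  unify Bool ~ Bool
x : a
\x._ : a -> a
  unify a -> a ~ Bool -> b
  unify a ~ Bool
  unify Bool ~ b
_ _ : Bool
  unify Int ~ Int
  unify Int ~ Int
  unify Bool ~ Bool
  unify Bool ~ Bool
y : c
  unify c ~ Bool
y : Bool
  unify Bool ~ Bool
\y._ : Bool -> Bool
  unify Int ~ Int
  unify Int ~ Int
let z : Int
z : Int
let u : Int
v : d
\v._ : d -> d
  unify Bool -> Bool ~ d -> d
  unify Bool ~ d
  unify Bool ~ Bool
  unify Bool ~ Bool
  unify Int ~ Int
let w : Bool
  unify Int ~ Int
  unify Bool ~ Bool
  unify Bool -> Bool ~ Bool -> e
  unify Bool ~ Bool
  unify Bool ~ e
_ _ : Bool

Answer: Bool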